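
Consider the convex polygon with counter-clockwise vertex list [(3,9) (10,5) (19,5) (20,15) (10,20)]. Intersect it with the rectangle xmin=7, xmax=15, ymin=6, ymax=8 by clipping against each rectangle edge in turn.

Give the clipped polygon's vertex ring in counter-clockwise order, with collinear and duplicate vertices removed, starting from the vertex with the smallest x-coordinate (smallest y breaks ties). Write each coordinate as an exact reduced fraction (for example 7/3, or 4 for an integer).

Clipped polygon: [(7,47/7) (33/4,6) (15,6) (15,8) (7,8)]

1. After x ≥ 7: [(7,107/7) (7,47/7) (10,5) (19,5) (20,15) (10,20)]
2. After x ≤ 15: [(7,107/7) (7,47/7) (10,5) (15,5) (15,35/2) (10,20)]
3. After y ≥ 6: [(7,107/7) (7,47/7) (33/4,6) (15,6) (15,35/2) (10,20)]
4. After y ≤ 8: [(7,8) (7,47/7) (33/4,6) (15,6) (15,8)]
5. Canonical ring: [(7,47/7) (33/4,6) (15,6) (15,8) (7,8)]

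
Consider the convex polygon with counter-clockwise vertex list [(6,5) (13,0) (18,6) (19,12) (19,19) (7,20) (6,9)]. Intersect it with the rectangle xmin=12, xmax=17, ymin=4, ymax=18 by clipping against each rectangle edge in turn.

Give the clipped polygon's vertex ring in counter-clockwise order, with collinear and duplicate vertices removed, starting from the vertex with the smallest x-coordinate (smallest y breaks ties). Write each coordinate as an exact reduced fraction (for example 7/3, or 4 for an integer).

Clipped polygon: [(12,4) (49/3,4) (17,24/5) (17,18) (12,18)]

1. After x ≥ 12: [(12,5/7) (13,0) (18,6) (19,12) (19,19) (12,235/12)]
2. After x ≤ 17: [(12,5/7) (13,0) (17,24/5) (17,115/6) (12,235/12)]
3. After y ≥ 4: [(12,4) (49/3,4) (17,24/5) (17,115/6) (12,235/12)]
4. After y ≤ 18: [(12,18) (12,4) (49/3,4) (17,24/5) (17,18)]
5. Canonical ring: [(12,4) (49/3,4) (17,24/5) (17,18) (12,18)]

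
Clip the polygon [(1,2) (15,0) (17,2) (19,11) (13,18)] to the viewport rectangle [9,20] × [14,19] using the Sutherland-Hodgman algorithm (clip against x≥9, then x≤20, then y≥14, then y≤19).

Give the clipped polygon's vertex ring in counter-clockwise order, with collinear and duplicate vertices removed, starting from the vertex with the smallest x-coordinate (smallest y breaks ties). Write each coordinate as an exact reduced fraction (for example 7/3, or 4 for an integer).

1. After x ≥ 9: [(9,38/3) (9,6/7) (15,0) (17,2) (19,11) (13,18)]
2. After x ≤ 20: [(9,38/3) (9,6/7) (15,0) (17,2) (19,11) (13,18)]
3. After y ≥ 14: [(10,14) (115/7,14) (13,18)]
4. After y ≤ 19: [(10,14) (115/7,14) (13,18)]
5. Canonical ring: [(10,14) (115/7,14) (13,18)]

Clipped polygon: [(10,14) (115/7,14) (13,18)]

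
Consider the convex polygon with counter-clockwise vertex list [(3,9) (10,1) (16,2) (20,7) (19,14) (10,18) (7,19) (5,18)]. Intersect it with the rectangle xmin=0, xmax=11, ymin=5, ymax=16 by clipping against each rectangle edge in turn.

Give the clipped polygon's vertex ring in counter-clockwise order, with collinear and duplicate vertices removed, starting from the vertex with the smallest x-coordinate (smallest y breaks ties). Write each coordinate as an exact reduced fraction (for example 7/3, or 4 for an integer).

Clipped polygon: [(3,9) (13/2,5) (11,5) (11,16) (41/9,16)]

1. After x ≥ 0: [(3,9) (10,1) (16,2) (20,7) (19,14) (10,18) (7,19) (5,18)]
2. After x ≤ 11: [(3,9) (10,1) (11,7/6) (11,158/9) (10,18) (7,19) (5,18)]
3. After y ≥ 5: [(3,9) (13/2,5) (11,5) (11,158/9) (10,18) (7,19) (5,18)]
4. After y ≤ 16: [(41/9,16) (3,9) (13/2,5) (11,5) (11,16)]
5. Canonical ring: [(3,9) (13/2,5) (11,5) (11,16) (41/9,16)]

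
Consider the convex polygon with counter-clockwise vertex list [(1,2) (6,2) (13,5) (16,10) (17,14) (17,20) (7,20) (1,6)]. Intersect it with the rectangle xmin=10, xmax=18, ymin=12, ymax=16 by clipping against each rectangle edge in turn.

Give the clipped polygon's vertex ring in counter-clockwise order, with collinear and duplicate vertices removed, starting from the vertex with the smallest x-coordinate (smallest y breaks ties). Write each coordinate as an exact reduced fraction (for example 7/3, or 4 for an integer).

1. After x ≥ 10: [(10,26/7) (13,5) (16,10) (17,14) (17,20) (10,20)]
2. After x ≤ 18: [(10,26/7) (13,5) (16,10) (17,14) (17,20) (10,20)]
3. After y ≥ 12: [(10,12) (33/2,12) (17,14) (17,20) (10,20)]
4. After y ≤ 16: [(10,16) (10,12) (33/2,12) (17,14) (17,16)]
5. Canonical ring: [(10,12) (33/2,12) (17,14) (17,16) (10,16)]

Clipped polygon: [(10,12) (33/2,12) (17,14) (17,16) (10,16)]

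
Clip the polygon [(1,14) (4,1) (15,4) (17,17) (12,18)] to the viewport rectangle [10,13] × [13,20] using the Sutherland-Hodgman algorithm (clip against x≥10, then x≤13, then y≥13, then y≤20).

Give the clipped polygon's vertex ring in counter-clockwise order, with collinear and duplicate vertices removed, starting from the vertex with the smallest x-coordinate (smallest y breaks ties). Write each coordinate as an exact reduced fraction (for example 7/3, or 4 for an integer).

Clipped polygon: [(10,13) (13,13) (13,89/5) (12,18) (10,190/11)]

1. After x ≥ 10: [(10,190/11) (10,29/11) (15,4) (17,17) (12,18)]
2. After x ≤ 13: [(10,190/11) (10,29/11) (13,38/11) (13,89/5) (12,18)]
3. After y ≥ 13: [(10,190/11) (10,13) (13,13) (13,89/5) (12,18)]
4. After y ≤ 20: [(10,190/11) (10,13) (13,13) (13,89/5) (12,18)]
5. Canonical ring: [(10,13) (13,13) (13,89/5) (12,18) (10,190/11)]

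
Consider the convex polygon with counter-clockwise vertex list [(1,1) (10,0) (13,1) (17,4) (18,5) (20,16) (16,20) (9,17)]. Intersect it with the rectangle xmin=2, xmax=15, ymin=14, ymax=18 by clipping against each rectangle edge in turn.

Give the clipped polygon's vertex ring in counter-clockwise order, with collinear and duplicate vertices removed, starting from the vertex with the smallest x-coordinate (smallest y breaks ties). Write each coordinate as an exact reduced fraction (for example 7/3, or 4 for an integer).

Clipped polygon: [(15/2,14) (15,14) (15,18) (34/3,18) (9,17)]

1. After x ≥ 2: [(2,3) (2,8/9) (10,0) (13,1) (17,4) (18,5) (20,16) (16,20) (9,17)]
2. After x ≤ 15: [(2,3) (2,8/9) (10,0) (13,1) (15,5/2) (15,137/7) (9,17)]
3. After y ≥ 14: [(15/2,14) (15,14) (15,137/7) (9,17)]
4. After y ≤ 18: [(15/2,14) (15,14) (15,18) (34/3,18) (9,17)]
5. Canonical ring: [(15/2,14) (15,14) (15,18) (34/3,18) (9,17)]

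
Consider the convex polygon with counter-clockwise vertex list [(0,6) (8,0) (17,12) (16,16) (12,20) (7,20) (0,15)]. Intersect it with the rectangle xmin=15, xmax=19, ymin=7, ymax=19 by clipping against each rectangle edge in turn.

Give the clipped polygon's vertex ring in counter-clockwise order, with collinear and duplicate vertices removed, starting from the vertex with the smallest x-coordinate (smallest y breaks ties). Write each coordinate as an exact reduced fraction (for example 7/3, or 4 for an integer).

1. After x ≥ 15: [(15,28/3) (17,12) (16,16) (15,17)]
2. After x ≤ 19: [(15,28/3) (17,12) (16,16) (15,17)]
3. After y ≥ 7: [(15,28/3) (17,12) (16,16) (15,17)]
4. After y ≤ 19: [(15,28/3) (17,12) (16,16) (15,17)]
5. Canonical ring: [(15,28/3) (17,12) (16,16) (15,17)]

Clipped polygon: [(15,28/3) (17,12) (16,16) (15,17)]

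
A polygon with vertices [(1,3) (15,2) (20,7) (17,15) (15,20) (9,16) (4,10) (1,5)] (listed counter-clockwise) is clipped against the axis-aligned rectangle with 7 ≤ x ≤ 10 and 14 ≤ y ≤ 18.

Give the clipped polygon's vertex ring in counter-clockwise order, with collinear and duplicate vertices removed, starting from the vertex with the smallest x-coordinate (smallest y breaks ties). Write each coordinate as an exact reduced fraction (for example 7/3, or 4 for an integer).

Clipped polygon: [(22/3,14) (10,14) (10,50/3) (9,16)]

1. After x ≥ 7: [(7,18/7) (15,2) (20,7) (17,15) (15,20) (9,16) (7,68/5)]
2. After x ≤ 10: [(7,18/7) (10,33/14) (10,50/3) (9,16) (7,68/5)]
3. After y ≥ 14: [(10,14) (10,50/3) (9,16) (22/3,14)]
4. After y ≤ 18: [(10,14) (10,50/3) (9,16) (22/3,14)]
5. Canonical ring: [(22/3,14) (10,14) (10,50/3) (9,16)]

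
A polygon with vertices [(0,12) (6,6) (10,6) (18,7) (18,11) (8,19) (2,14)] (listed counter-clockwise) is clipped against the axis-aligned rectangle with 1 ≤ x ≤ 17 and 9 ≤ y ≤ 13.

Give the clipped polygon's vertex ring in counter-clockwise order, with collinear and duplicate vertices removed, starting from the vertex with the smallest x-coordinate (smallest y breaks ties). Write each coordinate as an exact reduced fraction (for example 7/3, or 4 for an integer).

Clipped polygon: [(1,11) (3,9) (17,9) (17,59/5) (31/2,13) (1,13)]

1. After x ≥ 1: [(1,13) (1,11) (6,6) (10,6) (18,7) (18,11) (8,19) (2,14)]
2. After x ≤ 17: [(1,13) (1,11) (6,6) (10,6) (17,55/8) (17,59/5) (8,19) (2,14)]
3. After y ≥ 9: [(1,13) (1,11) (3,9) (17,9) (17,59/5) (8,19) (2,14)]
4. After y ≤ 13: [(1,13) (1,13) (1,11) (3,9) (17,9) (17,59/5) (31/2,13)]
5. Canonical ring: [(1,11) (3,9) (17,9) (17,59/5) (31/2,13) (1,13)]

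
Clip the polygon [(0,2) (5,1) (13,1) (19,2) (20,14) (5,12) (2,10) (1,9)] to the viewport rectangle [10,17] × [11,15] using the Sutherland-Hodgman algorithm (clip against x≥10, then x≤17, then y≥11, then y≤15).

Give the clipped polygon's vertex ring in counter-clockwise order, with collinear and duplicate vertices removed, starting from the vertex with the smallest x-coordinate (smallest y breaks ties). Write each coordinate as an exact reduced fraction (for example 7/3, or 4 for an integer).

Clipped polygon: [(10,11) (17,11) (17,68/5) (10,38/3)]

1. After x ≥ 10: [(10,1) (13,1) (19,2) (20,14) (10,38/3)]
2. After x ≤ 17: [(10,1) (13,1) (17,5/3) (17,68/5) (10,38/3)]
3. After y ≥ 11: [(10,11) (17,11) (17,68/5) (10,38/3)]
4. After y ≤ 15: [(10,11) (17,11) (17,68/5) (10,38/3)]
5. Canonical ring: [(10,11) (17,11) (17,68/5) (10,38/3)]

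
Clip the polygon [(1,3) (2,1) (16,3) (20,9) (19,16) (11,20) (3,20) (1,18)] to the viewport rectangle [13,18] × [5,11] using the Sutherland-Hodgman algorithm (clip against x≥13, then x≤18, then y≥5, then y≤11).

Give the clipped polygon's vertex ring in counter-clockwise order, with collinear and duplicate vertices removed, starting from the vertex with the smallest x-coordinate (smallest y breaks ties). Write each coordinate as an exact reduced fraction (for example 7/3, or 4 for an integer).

1. After x ≥ 13: [(13,18/7) (16,3) (20,9) (19,16) (13,19)]
2. After x ≤ 18: [(13,18/7) (16,3) (18,6) (18,33/2) (13,19)]
3. After y ≥ 5: [(13,5) (52/3,5) (18,6) (18,33/2) (13,19)]
4. After y ≤ 11: [(13,11) (13,5) (52/3,5) (18,6) (18,11)]
5. Canonical ring: [(13,5) (52/3,5) (18,6) (18,11) (13,11)]

Clipped polygon: [(13,5) (52/3,5) (18,6) (18,11) (13,11)]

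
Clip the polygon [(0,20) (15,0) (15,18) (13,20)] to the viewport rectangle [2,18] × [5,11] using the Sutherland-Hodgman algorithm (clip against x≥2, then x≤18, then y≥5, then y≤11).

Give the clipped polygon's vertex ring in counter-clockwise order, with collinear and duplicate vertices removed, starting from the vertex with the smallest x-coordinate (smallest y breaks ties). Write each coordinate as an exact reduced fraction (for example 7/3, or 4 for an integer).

Clipped polygon: [(27/4,11) (45/4,5) (15,5) (15,11)]

1. After x ≥ 2: [(2,20) (2,52/3) (15,0) (15,18) (13,20)]
2. After x ≤ 18: [(2,20) (2,52/3) (15,0) (15,18) (13,20)]
3. After y ≥ 5: [(2,20) (2,52/3) (45/4,5) (15,5) (15,18) (13,20)]
4. After y ≤ 11: [(27/4,11) (45/4,5) (15,5) (15,11)]
5. Canonical ring: [(27/4,11) (45/4,5) (15,5) (15,11)]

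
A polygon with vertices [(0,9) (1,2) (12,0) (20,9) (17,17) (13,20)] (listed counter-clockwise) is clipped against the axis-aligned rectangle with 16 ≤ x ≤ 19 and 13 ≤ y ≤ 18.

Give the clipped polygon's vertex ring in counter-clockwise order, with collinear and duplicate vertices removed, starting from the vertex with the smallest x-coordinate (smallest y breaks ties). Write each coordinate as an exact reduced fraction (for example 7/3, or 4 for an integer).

Clipped polygon: [(16,13) (37/2,13) (17,17) (16,71/4)]

1. After x ≥ 16: [(16,9/2) (20,9) (17,17) (16,71/4)]
2. After x ≤ 19: [(16,9/2) (19,63/8) (19,35/3) (17,17) (16,71/4)]
3. After y ≥ 13: [(16,13) (37/2,13) (17,17) (16,71/4)]
4. After y ≤ 18: [(16,13) (37/2,13) (17,17) (16,71/4)]
5. Canonical ring: [(16,13) (37/2,13) (17,17) (16,71/4)]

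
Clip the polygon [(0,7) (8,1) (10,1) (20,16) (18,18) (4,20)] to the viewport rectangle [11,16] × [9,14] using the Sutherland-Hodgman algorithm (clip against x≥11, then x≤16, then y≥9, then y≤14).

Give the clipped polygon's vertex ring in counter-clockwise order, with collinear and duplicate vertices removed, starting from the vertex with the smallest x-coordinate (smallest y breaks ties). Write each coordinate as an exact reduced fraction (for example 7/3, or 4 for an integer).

1. After x ≥ 11: [(11,5/2) (20,16) (18,18) (11,19)]
2. After x ≤ 16: [(11,5/2) (16,10) (16,128/7) (11,19)]
3. After y ≥ 9: [(11,9) (46/3,9) (16,10) (16,128/7) (11,19)]
4. After y ≤ 14: [(11,14) (11,9) (46/3,9) (16,10) (16,14)]
5. Canonical ring: [(11,9) (46/3,9) (16,10) (16,14) (11,14)]

Clipped polygon: [(11,9) (46/3,9) (16,10) (16,14) (11,14)]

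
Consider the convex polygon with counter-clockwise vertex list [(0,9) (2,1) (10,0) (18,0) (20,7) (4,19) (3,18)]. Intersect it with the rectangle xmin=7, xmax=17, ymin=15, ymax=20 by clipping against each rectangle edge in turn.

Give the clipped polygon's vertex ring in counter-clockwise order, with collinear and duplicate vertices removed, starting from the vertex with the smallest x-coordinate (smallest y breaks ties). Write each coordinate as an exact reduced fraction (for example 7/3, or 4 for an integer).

Clipped polygon: [(7,15) (28/3,15) (7,67/4)]

1. After x ≥ 7: [(7,3/8) (10,0) (18,0) (20,7) (7,67/4)]
2. After x ≤ 17: [(7,3/8) (10,0) (17,0) (17,37/4) (7,67/4)]
3. After y ≥ 15: [(7,15) (28/3,15) (7,67/4)]
4. After y ≤ 20: [(7,15) (28/3,15) (7,67/4)]
5. Canonical ring: [(7,15) (28/3,15) (7,67/4)]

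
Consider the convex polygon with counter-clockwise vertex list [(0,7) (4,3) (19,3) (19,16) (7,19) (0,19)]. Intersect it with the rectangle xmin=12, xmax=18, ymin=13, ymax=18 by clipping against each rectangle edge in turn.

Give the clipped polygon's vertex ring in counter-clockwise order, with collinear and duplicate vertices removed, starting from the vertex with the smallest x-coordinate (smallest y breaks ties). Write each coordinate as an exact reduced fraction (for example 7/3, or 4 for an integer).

1. After x ≥ 12: [(12,3) (19,3) (19,16) (12,71/4)]
2. After x ≤ 18: [(12,3) (18,3) (18,65/4) (12,71/4)]
3. After y ≥ 13: [(12,13) (18,13) (18,65/4) (12,71/4)]
4. After y ≤ 18: [(12,13) (18,13) (18,65/4) (12,71/4)]
5. Canonical ring: [(12,13) (18,13) (18,65/4) (12,71/4)]

Clipped polygon: [(12,13) (18,13) (18,65/4) (12,71/4)]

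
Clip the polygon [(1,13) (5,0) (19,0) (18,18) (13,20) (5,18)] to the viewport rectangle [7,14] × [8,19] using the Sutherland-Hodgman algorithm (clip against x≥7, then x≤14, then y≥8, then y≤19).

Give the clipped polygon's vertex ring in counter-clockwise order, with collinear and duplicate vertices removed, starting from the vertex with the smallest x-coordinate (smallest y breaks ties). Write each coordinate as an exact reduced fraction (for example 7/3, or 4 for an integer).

1. After x ≥ 7: [(7,0) (19,0) (18,18) (13,20) (7,37/2)]
2. After x ≤ 14: [(7,0) (14,0) (14,98/5) (13,20) (7,37/2)]
3. After y ≥ 8: [(7,8) (14,8) (14,98/5) (13,20) (7,37/2)]
4. After y ≤ 19: [(7,8) (14,8) (14,19) (9,19) (7,37/2)]
5. Canonical ring: [(7,8) (14,8) (14,19) (9,19) (7,37/2)]

Clipped polygon: [(7,8) (14,8) (14,19) (9,19) (7,37/2)]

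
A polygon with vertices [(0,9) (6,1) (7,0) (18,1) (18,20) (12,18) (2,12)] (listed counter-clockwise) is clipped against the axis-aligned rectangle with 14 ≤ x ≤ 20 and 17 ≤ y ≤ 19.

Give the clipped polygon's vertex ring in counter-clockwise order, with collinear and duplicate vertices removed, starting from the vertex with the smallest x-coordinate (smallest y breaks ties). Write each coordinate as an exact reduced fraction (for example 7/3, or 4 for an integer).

1. After x ≥ 14: [(14,7/11) (18,1) (18,20) (14,56/3)]
2. After x ≤ 20: [(14,7/11) (18,1) (18,20) (14,56/3)]
3. After y ≥ 17: [(14,17) (18,17) (18,20) (14,56/3)]
4. After y ≤ 19: [(14,17) (18,17) (18,19) (15,19) (14,56/3)]
5. Canonical ring: [(14,17) (18,17) (18,19) (15,19) (14,56/3)]

Clipped polygon: [(14,17) (18,17) (18,19) (15,19) (14,56/3)]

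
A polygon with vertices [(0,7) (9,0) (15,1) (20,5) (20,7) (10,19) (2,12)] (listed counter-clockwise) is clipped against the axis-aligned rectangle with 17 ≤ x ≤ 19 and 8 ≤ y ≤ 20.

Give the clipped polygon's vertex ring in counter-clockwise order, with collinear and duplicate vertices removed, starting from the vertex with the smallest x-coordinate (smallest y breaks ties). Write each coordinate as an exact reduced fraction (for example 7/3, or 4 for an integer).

Clipped polygon: [(17,8) (19,8) (19,41/5) (17,53/5)]

1. After x ≥ 17: [(17,13/5) (20,5) (20,7) (17,53/5)]
2. After x ≤ 19: [(17,13/5) (19,21/5) (19,41/5) (17,53/5)]
3. After y ≥ 8: [(17,8) (19,8) (19,41/5) (17,53/5)]
4. After y ≤ 20: [(17,8) (19,8) (19,41/5) (17,53/5)]
5. Canonical ring: [(17,8) (19,8) (19,41/5) (17,53/5)]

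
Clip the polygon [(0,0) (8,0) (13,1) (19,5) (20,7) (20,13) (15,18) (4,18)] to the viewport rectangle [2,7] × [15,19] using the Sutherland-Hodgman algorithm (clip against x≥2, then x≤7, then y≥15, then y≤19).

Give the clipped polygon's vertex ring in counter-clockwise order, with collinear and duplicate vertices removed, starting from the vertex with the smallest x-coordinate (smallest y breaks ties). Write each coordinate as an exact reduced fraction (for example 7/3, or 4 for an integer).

1. After x ≥ 2: [(2,9) (2,0) (8,0) (13,1) (19,5) (20,7) (20,13) (15,18) (4,18)]
2. After x ≤ 7: [(2,9) (2,0) (7,0) (7,18) (4,18)]
3. After y ≥ 15: [(10/3,15) (7,15) (7,18) (4,18)]
4. After y ≤ 19: [(10/3,15) (7,15) (7,18) (4,18)]
5. Canonical ring: [(10/3,15) (7,15) (7,18) (4,18)]

Clipped polygon: [(10/3,15) (7,15) (7,18) (4,18)]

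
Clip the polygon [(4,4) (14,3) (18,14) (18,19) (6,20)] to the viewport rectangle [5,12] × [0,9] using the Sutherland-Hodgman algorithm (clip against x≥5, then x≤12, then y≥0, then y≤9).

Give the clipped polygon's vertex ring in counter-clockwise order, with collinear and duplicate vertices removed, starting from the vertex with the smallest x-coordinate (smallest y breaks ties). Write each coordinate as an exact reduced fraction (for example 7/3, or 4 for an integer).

Clipped polygon: [(5,39/10) (12,16/5) (12,9) (5,9)]

1. After x ≥ 5: [(5,12) (5,39/10) (14,3) (18,14) (18,19) (6,20)]
2. After x ≤ 12: [(5,12) (5,39/10) (12,16/5) (12,39/2) (6,20)]
3. After y ≥ 0: [(5,12) (5,39/10) (12,16/5) (12,39/2) (6,20)]
4. After y ≤ 9: [(5,9) (5,39/10) (12,16/5) (12,9)]
5. Canonical ring: [(5,39/10) (12,16/5) (12,9) (5,9)]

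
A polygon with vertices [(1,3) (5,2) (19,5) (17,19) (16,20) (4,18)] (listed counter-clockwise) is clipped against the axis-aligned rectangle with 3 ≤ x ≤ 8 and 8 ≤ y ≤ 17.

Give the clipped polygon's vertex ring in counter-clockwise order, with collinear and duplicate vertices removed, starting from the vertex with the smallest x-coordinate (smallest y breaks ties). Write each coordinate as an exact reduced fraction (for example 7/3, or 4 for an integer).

1. After x ≥ 3: [(3,13) (3,5/2) (5,2) (19,5) (17,19) (16,20) (4,18)]
2. After x ≤ 8: [(3,13) (3,5/2) (5,2) (8,37/14) (8,56/3) (4,18)]
3. After y ≥ 8: [(3,13) (3,8) (8,8) (8,56/3) (4,18)]
4. After y ≤ 17: [(19/5,17) (3,13) (3,8) (8,8) (8,17)]
5. Canonical ring: [(3,8) (8,8) (8,17) (19/5,17) (3,13)]

Clipped polygon: [(3,8) (8,8) (8,17) (19/5,17) (3,13)]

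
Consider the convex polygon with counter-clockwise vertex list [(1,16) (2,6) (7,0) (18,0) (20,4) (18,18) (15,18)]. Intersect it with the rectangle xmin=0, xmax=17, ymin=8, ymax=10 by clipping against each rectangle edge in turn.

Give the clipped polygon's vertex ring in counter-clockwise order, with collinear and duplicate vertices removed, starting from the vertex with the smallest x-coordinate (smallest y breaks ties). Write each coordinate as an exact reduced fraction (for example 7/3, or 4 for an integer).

Clipped polygon: [(8/5,10) (9/5,8) (17,8) (17,10)]

1. After x ≥ 0: [(1,16) (2,6) (7,0) (18,0) (20,4) (18,18) (15,18)]
2. After x ≤ 17: [(1,16) (2,6) (7,0) (17,0) (17,18) (15,18)]
3. After y ≥ 8: [(1,16) (9/5,8) (17,8) (17,18) (15,18)]
4. After y ≤ 10: [(8/5,10) (9/5,8) (17,8) (17,10)]
5. Canonical ring: [(8/5,10) (9/5,8) (17,8) (17,10)]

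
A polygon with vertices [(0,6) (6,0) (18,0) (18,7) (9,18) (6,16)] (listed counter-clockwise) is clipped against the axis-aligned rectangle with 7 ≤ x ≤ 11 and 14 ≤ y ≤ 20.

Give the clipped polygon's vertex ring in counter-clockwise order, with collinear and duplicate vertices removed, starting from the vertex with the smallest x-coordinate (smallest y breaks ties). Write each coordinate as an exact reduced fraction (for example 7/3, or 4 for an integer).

Clipped polygon: [(7,14) (11,14) (11,140/9) (9,18) (7,50/3)]

1. After x ≥ 7: [(7,0) (18,0) (18,7) (9,18) (7,50/3)]
2. After x ≤ 11: [(7,0) (11,0) (11,140/9) (9,18) (7,50/3)]
3. After y ≥ 14: [(7,14) (11,14) (11,140/9) (9,18) (7,50/3)]
4. After y ≤ 20: [(7,14) (11,14) (11,140/9) (9,18) (7,50/3)]
5. Canonical ring: [(7,14) (11,14) (11,140/9) (9,18) (7,50/3)]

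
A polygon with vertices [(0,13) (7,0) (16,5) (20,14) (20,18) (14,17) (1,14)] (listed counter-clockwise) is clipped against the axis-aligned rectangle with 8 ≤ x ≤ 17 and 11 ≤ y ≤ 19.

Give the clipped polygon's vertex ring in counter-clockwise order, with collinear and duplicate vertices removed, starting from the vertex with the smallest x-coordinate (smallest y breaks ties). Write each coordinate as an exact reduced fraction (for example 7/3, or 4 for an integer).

Clipped polygon: [(8,11) (17,11) (17,35/2) (14,17) (8,203/13)]

1. After x ≥ 8: [(8,5/9) (16,5) (20,14) (20,18) (14,17) (8,203/13)]
2. After x ≤ 17: [(8,5/9) (16,5) (17,29/4) (17,35/2) (14,17) (8,203/13)]
3. After y ≥ 11: [(8,11) (17,11) (17,35/2) (14,17) (8,203/13)]
4. After y ≤ 19: [(8,11) (17,11) (17,35/2) (14,17) (8,203/13)]
5. Canonical ring: [(8,11) (17,11) (17,35/2) (14,17) (8,203/13)]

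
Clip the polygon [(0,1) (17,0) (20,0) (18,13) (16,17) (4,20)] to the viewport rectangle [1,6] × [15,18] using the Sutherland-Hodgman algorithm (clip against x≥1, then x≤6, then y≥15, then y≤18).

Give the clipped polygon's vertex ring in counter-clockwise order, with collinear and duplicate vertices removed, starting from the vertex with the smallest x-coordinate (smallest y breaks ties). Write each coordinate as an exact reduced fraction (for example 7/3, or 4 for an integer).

1. After x ≥ 1: [(1,23/4) (1,16/17) (17,0) (20,0) (18,13) (16,17) (4,20)]
2. After x ≤ 6: [(1,23/4) (1,16/17) (6,11/17) (6,39/2) (4,20)]
3. After y ≥ 15: [(56/19,15) (6,15) (6,39/2) (4,20)]
4. After y ≤ 18: [(68/19,18) (56/19,15) (6,15) (6,18)]
5. Canonical ring: [(56/19,15) (6,15) (6,18) (68/19,18)]

Clipped polygon: [(56/19,15) (6,15) (6,18) (68/19,18)]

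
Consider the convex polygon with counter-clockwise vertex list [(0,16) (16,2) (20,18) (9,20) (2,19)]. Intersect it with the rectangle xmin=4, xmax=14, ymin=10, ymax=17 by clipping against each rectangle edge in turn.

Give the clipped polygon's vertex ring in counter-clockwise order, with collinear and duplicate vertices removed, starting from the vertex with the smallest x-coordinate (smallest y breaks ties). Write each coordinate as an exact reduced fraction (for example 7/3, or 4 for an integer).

1. After x ≥ 4: [(4,25/2) (16,2) (20,18) (9,20) (4,135/7)]
2. After x ≤ 14: [(4,25/2) (14,15/4) (14,210/11) (9,20) (4,135/7)]
3. After y ≥ 10: [(4,25/2) (48/7,10) (14,10) (14,210/11) (9,20) (4,135/7)]
4. After y ≤ 17: [(4,17) (4,25/2) (48/7,10) (14,10) (14,17)]
5. Canonical ring: [(4,25/2) (48/7,10) (14,10) (14,17) (4,17)]

Clipped polygon: [(4,25/2) (48/7,10) (14,10) (14,17) (4,17)]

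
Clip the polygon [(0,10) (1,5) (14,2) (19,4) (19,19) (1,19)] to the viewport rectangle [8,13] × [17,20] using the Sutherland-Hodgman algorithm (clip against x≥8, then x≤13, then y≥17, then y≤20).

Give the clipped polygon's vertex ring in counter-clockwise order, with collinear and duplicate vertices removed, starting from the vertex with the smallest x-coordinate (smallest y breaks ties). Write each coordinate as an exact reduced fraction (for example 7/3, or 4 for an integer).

1. After x ≥ 8: [(8,44/13) (14,2) (19,4) (19,19) (8,19)]
2. After x ≤ 13: [(8,44/13) (13,29/13) (13,19) (8,19)]
3. After y ≥ 17: [(8,17) (13,17) (13,19) (8,19)]
4. After y ≤ 20: [(8,17) (13,17) (13,19) (8,19)]
5. Canonical ring: [(8,17) (13,17) (13,19) (8,19)]

Clipped polygon: [(8,17) (13,17) (13,19) (8,19)]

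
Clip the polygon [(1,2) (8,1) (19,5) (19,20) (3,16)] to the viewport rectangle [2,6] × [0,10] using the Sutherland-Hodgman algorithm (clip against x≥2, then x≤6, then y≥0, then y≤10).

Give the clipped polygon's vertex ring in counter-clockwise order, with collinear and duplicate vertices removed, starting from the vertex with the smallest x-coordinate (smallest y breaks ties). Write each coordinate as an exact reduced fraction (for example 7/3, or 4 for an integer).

1. After x ≥ 2: [(2,9) (2,13/7) (8,1) (19,5) (19,20) (3,16)]
2. After x ≤ 6: [(2,9) (2,13/7) (6,9/7) (6,67/4) (3,16)]
3. After y ≥ 0: [(2,9) (2,13/7) (6,9/7) (6,67/4) (3,16)]
4. After y ≤ 10: [(15/7,10) (2,9) (2,13/7) (6,9/7) (6,10)]
5. Canonical ring: [(2,13/7) (6,9/7) (6,10) (15/7,10) (2,9)]

Clipped polygon: [(2,13/7) (6,9/7) (6,10) (15/7,10) (2,9)]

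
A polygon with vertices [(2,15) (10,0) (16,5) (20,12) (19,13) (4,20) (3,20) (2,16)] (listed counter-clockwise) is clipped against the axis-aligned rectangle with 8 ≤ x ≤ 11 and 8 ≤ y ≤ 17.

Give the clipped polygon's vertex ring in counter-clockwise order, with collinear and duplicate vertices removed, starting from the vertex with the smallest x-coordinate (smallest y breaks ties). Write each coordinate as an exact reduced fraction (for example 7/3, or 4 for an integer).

Clipped polygon: [(8,8) (11,8) (11,251/15) (73/7,17) (8,17)]

1. After x ≥ 8: [(8,15/4) (10,0) (16,5) (20,12) (19,13) (8,272/15)]
2. After x ≤ 11: [(8,15/4) (10,0) (11,5/6) (11,251/15) (8,272/15)]
3. After y ≥ 8: [(8,8) (11,8) (11,251/15) (8,272/15)]
4. After y ≤ 17: [(8,17) (8,8) (11,8) (11,251/15) (73/7,17)]
5. Canonical ring: [(8,8) (11,8) (11,251/15) (73/7,17) (8,17)]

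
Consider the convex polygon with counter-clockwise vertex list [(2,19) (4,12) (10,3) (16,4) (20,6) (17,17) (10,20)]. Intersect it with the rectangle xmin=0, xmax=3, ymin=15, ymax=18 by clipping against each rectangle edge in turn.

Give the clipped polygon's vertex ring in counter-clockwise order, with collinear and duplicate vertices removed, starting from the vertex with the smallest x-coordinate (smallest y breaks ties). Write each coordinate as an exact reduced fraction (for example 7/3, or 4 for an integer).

1. After x ≥ 0: [(2,19) (4,12) (10,3) (16,4) (20,6) (17,17) (10,20)]
2. After x ≤ 3: [(3,153/8) (2,19) (3,31/2)]
3. After y ≥ 15: [(3,153/8) (2,19) (3,31/2)]
4. After y ≤ 18: [(3,18) (16/7,18) (3,31/2)]
5. Canonical ring: [(16/7,18) (3,31/2) (3,18)]

Clipped polygon: [(16/7,18) (3,31/2) (3,18)]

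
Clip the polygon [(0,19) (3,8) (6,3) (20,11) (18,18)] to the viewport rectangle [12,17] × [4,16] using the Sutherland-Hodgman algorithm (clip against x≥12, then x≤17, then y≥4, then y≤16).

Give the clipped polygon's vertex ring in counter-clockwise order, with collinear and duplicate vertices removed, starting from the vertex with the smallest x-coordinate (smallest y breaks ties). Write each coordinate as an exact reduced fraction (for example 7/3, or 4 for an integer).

1. After x ≥ 12: [(12,55/3) (12,45/7) (20,11) (18,18)]
2. After x ≤ 17: [(17,325/18) (12,55/3) (12,45/7) (17,65/7)]
3. After y ≥ 4: [(17,325/18) (12,55/3) (12,45/7) (17,65/7)]
4. After y ≤ 16: [(17,16) (12,16) (12,45/7) (17,65/7)]
5. Canonical ring: [(12,45/7) (17,65/7) (17,16) (12,16)]

Clipped polygon: [(12,45/7) (17,65/7) (17,16) (12,16)]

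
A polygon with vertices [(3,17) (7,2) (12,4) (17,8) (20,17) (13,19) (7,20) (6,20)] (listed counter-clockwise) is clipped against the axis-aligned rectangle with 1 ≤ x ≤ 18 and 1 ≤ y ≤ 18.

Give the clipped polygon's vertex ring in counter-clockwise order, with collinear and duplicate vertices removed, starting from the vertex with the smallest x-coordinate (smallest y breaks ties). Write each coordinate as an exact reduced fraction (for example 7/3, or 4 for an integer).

Clipped polygon: [(3,17) (7,2) (12,4) (17,8) (18,11) (18,123/7) (33/2,18) (4,18)]

1. After x ≥ 1: [(3,17) (7,2) (12,4) (17,8) (20,17) (13,19) (7,20) (6,20)]
2. After x ≤ 18: [(3,17) (7,2) (12,4) (17,8) (18,11) (18,123/7) (13,19) (7,20) (6,20)]
3. After y ≥ 1: [(3,17) (7,2) (12,4) (17,8) (18,11) (18,123/7) (13,19) (7,20) (6,20)]
4. After y ≤ 18: [(4,18) (3,17) (7,2) (12,4) (17,8) (18,11) (18,123/7) (33/2,18)]
5. Canonical ring: [(3,17) (7,2) (12,4) (17,8) (18,11) (18,123/7) (33/2,18) (4,18)]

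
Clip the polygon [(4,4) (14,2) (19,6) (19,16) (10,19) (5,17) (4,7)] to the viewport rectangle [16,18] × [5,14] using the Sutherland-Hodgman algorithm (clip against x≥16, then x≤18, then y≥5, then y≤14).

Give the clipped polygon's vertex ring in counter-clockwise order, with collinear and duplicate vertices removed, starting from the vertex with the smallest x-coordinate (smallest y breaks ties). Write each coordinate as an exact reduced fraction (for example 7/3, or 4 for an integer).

Clipped polygon: [(16,5) (71/4,5) (18,26/5) (18,14) (16,14)]

1. After x ≥ 16: [(16,18/5) (19,6) (19,16) (16,17)]
2. After x ≤ 18: [(16,18/5) (18,26/5) (18,49/3) (16,17)]
3. After y ≥ 5: [(16,5) (71/4,5) (18,26/5) (18,49/3) (16,17)]
4. After y ≤ 14: [(16,14) (16,5) (71/4,5) (18,26/5) (18,14)]
5. Canonical ring: [(16,5) (71/4,5) (18,26/5) (18,14) (16,14)]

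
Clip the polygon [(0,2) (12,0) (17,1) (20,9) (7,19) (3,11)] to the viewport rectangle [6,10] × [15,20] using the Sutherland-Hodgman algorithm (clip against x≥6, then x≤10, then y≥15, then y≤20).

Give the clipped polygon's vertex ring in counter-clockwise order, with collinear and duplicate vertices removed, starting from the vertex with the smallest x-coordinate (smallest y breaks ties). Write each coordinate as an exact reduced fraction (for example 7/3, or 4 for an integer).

1. After x ≥ 6: [(6,1) (12,0) (17,1) (20,9) (7,19) (6,17)]
2. After x ≤ 10: [(6,1) (10,1/3) (10,217/13) (7,19) (6,17)]
3. After y ≥ 15: [(6,15) (10,15) (10,217/13) (7,19) (6,17)]
4. After y ≤ 20: [(6,15) (10,15) (10,217/13) (7,19) (6,17)]
5. Canonical ring: [(6,15) (10,15) (10,217/13) (7,19) (6,17)]

Clipped polygon: [(6,15) (10,15) (10,217/13) (7,19) (6,17)]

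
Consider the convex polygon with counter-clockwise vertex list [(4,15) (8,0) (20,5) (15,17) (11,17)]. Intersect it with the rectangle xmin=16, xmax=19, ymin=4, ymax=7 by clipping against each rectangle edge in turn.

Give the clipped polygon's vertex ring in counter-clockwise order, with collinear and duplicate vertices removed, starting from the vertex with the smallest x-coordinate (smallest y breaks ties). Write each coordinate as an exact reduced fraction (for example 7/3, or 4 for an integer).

Clipped polygon: [(16,4) (88/5,4) (19,55/12) (19,7) (16,7)]

1. After x ≥ 16: [(16,10/3) (20,5) (16,73/5)]
2. After x ≤ 19: [(16,10/3) (19,55/12) (19,37/5) (16,73/5)]
3. After y ≥ 4: [(16,4) (88/5,4) (19,55/12) (19,37/5) (16,73/5)]
4. After y ≤ 7: [(16,7) (16,4) (88/5,4) (19,55/12) (19,7)]
5. Canonical ring: [(16,4) (88/5,4) (19,55/12) (19,7) (16,7)]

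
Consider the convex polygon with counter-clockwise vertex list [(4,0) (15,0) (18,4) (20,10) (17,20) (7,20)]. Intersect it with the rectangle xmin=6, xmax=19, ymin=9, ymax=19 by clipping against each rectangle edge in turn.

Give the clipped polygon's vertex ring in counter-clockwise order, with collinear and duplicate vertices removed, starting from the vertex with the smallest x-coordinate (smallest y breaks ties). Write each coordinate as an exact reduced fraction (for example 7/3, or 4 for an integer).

Clipped polygon: [(6,9) (19,9) (19,40/3) (173/10,19) (137/20,19) (6,40/3)]

1. After x ≥ 6: [(6,40/3) (6,0) (15,0) (18,4) (20,10) (17,20) (7,20)]
2. After x ≤ 19: [(6,40/3) (6,0) (15,0) (18,4) (19,7) (19,40/3) (17,20) (7,20)]
3. After y ≥ 9: [(6,40/3) (6,9) (19,9) (19,40/3) (17,20) (7,20)]
4. After y ≤ 19: [(137/20,19) (6,40/3) (6,9) (19,9) (19,40/3) (173/10,19)]
5. Canonical ring: [(6,9) (19,9) (19,40/3) (173/10,19) (137/20,19) (6,40/3)]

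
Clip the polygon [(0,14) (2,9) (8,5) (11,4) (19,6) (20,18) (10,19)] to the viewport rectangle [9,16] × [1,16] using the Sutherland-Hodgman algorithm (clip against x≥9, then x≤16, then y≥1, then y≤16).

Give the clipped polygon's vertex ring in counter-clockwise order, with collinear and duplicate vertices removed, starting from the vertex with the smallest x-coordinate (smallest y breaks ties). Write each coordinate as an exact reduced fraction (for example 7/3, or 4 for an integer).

1. After x ≥ 9: [(9,37/2) (9,14/3) (11,4) (19,6) (20,18) (10,19)]
2. After x ≤ 16: [(9,37/2) (9,14/3) (11,4) (16,21/4) (16,92/5) (10,19)]
3. After y ≥ 1: [(9,37/2) (9,14/3) (11,4) (16,21/4) (16,92/5) (10,19)]
4. After y ≤ 16: [(9,16) (9,14/3) (11,4) (16,21/4) (16,16)]
5. Canonical ring: [(9,14/3) (11,4) (16,21/4) (16,16) (9,16)]

Clipped polygon: [(9,14/3) (11,4) (16,21/4) (16,16) (9,16)]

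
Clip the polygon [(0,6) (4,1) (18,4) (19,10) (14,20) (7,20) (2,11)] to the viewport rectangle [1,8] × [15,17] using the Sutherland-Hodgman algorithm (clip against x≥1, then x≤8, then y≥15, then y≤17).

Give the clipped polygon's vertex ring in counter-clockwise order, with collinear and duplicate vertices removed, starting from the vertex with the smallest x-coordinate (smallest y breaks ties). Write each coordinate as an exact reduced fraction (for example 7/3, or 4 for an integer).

Clipped polygon: [(38/9,15) (8,15) (8,17) (16/3,17)]

1. After x ≥ 1: [(1,17/2) (1,19/4) (4,1) (18,4) (19,10) (14,20) (7,20) (2,11)]
2. After x ≤ 8: [(1,17/2) (1,19/4) (4,1) (8,13/7) (8,20) (7,20) (2,11)]
3. After y ≥ 15: [(8,15) (8,20) (7,20) (38/9,15)]
4. After y ≤ 17: [(8,15) (8,17) (16/3,17) (38/9,15)]
5. Canonical ring: [(38/9,15) (8,15) (8,17) (16/3,17)]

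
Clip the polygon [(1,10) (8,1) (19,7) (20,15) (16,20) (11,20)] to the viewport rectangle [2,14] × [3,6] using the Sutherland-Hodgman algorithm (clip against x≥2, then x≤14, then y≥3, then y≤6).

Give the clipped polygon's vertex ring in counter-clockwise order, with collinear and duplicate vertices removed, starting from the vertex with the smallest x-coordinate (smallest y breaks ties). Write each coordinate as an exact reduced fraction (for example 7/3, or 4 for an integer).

Clipped polygon: [(37/9,6) (58/9,3) (35/3,3) (14,47/11) (14,6)]

1. After x ≥ 2: [(2,11) (2,61/7) (8,1) (19,7) (20,15) (16,20) (11,20)]
2. After x ≤ 14: [(2,11) (2,61/7) (8,1) (14,47/11) (14,20) (11,20)]
3. After y ≥ 3: [(2,11) (2,61/7) (58/9,3) (35/3,3) (14,47/11) (14,20) (11,20)]
4. After y ≤ 6: [(37/9,6) (58/9,3) (35/3,3) (14,47/11) (14,6)]
5. Canonical ring: [(37/9,6) (58/9,3) (35/3,3) (14,47/11) (14,6)]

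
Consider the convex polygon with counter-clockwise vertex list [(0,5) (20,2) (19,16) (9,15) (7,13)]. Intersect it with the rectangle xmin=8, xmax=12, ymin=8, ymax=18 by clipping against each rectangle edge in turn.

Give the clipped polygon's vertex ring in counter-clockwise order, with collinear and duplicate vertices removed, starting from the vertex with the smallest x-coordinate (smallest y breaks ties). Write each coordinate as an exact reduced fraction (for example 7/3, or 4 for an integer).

1. After x ≥ 8: [(8,19/5) (20,2) (19,16) (9,15) (8,14)]
2. After x ≤ 12: [(8,19/5) (12,16/5) (12,153/10) (9,15) (8,14)]
3. After y ≥ 8: [(8,8) (12,8) (12,153/10) (9,15) (8,14)]
4. After y ≤ 18: [(8,8) (12,8) (12,153/10) (9,15) (8,14)]
5. Canonical ring: [(8,8) (12,8) (12,153/10) (9,15) (8,14)]

Clipped polygon: [(8,8) (12,8) (12,153/10) (9,15) (8,14)]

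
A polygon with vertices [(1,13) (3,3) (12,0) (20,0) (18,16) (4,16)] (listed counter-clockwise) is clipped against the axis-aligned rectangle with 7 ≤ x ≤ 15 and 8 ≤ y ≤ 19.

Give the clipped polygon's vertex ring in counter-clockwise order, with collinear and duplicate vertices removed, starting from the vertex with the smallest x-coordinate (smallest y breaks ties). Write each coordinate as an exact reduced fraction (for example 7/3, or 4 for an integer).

Clipped polygon: [(7,8) (15,8) (15,16) (7,16)]

1. After x ≥ 7: [(7,5/3) (12,0) (20,0) (18,16) (7,16)]
2. After x ≤ 15: [(7,5/3) (12,0) (15,0) (15,16) (7,16)]
3. After y ≥ 8: [(7,8) (15,8) (15,16) (7,16)]
4. After y ≤ 19: [(7,8) (15,8) (15,16) (7,16)]
5. Canonical ring: [(7,8) (15,8) (15,16) (7,16)]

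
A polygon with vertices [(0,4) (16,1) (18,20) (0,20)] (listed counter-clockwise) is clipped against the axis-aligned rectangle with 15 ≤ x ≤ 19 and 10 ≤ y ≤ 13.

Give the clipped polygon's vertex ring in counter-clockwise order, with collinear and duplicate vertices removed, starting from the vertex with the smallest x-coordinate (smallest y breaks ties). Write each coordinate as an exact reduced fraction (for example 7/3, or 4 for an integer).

Clipped polygon: [(15,10) (322/19,10) (328/19,13) (15,13)]

1. After x ≥ 15: [(15,19/16) (16,1) (18,20) (15,20)]
2. After x ≤ 19: [(15,19/16) (16,1) (18,20) (15,20)]
3. After y ≥ 10: [(15,10) (322/19,10) (18,20) (15,20)]
4. After y ≤ 13: [(15,13) (15,10) (322/19,10) (328/19,13)]
5. Canonical ring: [(15,10) (322/19,10) (328/19,13) (15,13)]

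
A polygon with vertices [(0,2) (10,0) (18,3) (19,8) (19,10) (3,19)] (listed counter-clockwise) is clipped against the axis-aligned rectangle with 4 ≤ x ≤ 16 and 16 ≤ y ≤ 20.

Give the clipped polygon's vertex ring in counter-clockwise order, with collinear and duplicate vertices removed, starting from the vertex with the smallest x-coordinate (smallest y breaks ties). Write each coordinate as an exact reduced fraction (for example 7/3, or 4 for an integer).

1. After x ≥ 4: [(4,6/5) (10,0) (18,3) (19,8) (19,10) (4,295/16)]
2. After x ≤ 16: [(4,6/5) (10,0) (16,9/4) (16,187/16) (4,295/16)]
3. After y ≥ 16: [(4,16) (25/3,16) (4,295/16)]
4. After y ≤ 20: [(4,16) (25/3,16) (4,295/16)]
5. Canonical ring: [(4,16) (25/3,16) (4,295/16)]

Clipped polygon: [(4,16) (25/3,16) (4,295/16)]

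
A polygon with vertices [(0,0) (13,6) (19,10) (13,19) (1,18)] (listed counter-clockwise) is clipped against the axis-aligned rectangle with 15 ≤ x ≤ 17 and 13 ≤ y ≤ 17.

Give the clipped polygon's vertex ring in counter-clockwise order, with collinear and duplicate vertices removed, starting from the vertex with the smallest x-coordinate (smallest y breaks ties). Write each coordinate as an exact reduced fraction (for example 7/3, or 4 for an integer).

1. After x ≥ 15: [(15,22/3) (19,10) (15,16)]
2. After x ≤ 17: [(15,22/3) (17,26/3) (17,13) (15,16)]
3. After y ≥ 13: [(15,13) (17,13) (17,13) (15,16)]
4. After y ≤ 17: [(15,13) (17,13) (17,13) (15,16)]
5. Canonical ring: [(15,13) (17,13) (15,16)]

Clipped polygon: [(15,13) (17,13) (15,16)]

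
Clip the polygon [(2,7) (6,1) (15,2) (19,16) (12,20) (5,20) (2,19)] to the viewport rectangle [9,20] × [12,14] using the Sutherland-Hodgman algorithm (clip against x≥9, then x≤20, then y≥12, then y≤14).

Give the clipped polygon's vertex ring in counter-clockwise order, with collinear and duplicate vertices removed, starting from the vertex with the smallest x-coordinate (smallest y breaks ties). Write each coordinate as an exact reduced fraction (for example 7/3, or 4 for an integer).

Clipped polygon: [(9,12) (125/7,12) (129/7,14) (9,14)]

1. After x ≥ 9: [(9,4/3) (15,2) (19,16) (12,20) (9,20)]
2. After x ≤ 20: [(9,4/3) (15,2) (19,16) (12,20) (9,20)]
3. After y ≥ 12: [(9,12) (125/7,12) (19,16) (12,20) (9,20)]
4. After y ≤ 14: [(9,14) (9,12) (125/7,12) (129/7,14)]
5. Canonical ring: [(9,12) (125/7,12) (129/7,14) (9,14)]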